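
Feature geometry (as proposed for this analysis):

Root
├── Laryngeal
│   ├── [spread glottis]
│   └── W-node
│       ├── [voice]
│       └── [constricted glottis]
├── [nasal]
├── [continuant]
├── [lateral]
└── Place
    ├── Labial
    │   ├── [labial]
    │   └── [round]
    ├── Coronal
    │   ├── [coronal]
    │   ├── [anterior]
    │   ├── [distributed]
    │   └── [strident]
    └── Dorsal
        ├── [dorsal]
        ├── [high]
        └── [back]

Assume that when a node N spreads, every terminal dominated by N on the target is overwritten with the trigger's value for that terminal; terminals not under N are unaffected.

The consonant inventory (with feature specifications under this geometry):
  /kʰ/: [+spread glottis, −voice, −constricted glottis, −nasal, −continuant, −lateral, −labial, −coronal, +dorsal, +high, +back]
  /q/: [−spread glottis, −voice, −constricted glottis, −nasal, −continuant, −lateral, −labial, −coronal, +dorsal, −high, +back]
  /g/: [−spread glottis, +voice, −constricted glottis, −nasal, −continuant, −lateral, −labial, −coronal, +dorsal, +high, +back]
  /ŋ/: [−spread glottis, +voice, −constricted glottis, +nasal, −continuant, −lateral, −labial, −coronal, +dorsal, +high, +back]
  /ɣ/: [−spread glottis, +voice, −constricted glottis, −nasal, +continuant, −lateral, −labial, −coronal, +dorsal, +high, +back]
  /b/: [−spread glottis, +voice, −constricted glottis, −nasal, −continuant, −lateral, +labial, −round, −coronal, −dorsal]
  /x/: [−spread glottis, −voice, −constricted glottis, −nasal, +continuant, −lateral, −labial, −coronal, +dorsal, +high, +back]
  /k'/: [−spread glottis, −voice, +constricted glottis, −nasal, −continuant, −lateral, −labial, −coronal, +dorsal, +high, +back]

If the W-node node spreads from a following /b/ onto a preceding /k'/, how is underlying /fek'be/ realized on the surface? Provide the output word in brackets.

[fegbe]

W-node immediately or transitively dominates [voice], [constricted glottis].
Spreading W-node from /b/ onto /k'/ replaces those values with /b/'s: [+voice], [−constricted glottis]. Features outside W-node ([spread glottis], [nasal], [continuant], …) stay as in /k'/.
This feature bundle is that of [g], so /fek'be/ surfaces as [fegbe].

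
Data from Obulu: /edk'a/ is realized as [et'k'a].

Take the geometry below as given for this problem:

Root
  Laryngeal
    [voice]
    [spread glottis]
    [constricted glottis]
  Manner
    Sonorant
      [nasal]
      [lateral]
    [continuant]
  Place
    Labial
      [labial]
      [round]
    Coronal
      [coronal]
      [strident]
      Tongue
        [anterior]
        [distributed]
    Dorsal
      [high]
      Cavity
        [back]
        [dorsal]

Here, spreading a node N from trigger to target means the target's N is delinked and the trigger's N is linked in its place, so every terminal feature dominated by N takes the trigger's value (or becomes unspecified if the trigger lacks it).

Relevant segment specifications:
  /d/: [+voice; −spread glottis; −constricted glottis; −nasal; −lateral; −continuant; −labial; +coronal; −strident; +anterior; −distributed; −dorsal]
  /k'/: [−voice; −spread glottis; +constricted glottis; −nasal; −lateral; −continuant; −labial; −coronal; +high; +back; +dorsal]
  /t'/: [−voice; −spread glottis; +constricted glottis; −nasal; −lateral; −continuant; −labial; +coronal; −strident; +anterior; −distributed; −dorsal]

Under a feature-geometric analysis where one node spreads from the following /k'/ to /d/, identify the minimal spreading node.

Laryngeal

Comparing /d/ with its surface form [t'], the features that change are [voice], [constricted glottis].
In this geometry the lowest node dominating all of them is Laryngeal: every daughter of Laryngeal dominates only a proper subset, so no lower node suffices.
Delinking /d/'s Laryngeal and associating /k'/'s Laryngeal gives precisely the feature bundle of [t'].
[coronal], [dorsal] — on which /k'/ differs from /d/ — are unchanged, so Root cannot have spread; the constituent is no larger than Laryngeal.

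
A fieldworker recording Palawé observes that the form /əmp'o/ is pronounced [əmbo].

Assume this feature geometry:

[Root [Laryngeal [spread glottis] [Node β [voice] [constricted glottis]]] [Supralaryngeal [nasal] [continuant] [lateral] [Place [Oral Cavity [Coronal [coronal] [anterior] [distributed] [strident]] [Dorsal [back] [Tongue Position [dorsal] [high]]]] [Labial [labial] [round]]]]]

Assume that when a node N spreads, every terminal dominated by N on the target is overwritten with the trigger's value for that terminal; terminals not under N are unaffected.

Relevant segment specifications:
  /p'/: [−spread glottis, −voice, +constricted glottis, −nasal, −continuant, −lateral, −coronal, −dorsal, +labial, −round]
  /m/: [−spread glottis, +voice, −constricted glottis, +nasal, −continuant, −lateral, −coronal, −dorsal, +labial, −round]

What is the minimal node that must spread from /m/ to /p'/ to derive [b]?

Node β

Comparing /p'/ with its surface form [b], the features that change are [voice], [constricted glottis].
These terminals are all dominated by Node β, and no proper subconstituent of Node β covers them all; Node β is their lowest common ancestor.
If Node β spreads, every terminal under it takes /m/'s value, producing [b] as observed.
[nasal] stays as in /p'/ although /m/ differs there, so no node dominating it spread; among the remaining candidates Node β is the lowest that derives the output.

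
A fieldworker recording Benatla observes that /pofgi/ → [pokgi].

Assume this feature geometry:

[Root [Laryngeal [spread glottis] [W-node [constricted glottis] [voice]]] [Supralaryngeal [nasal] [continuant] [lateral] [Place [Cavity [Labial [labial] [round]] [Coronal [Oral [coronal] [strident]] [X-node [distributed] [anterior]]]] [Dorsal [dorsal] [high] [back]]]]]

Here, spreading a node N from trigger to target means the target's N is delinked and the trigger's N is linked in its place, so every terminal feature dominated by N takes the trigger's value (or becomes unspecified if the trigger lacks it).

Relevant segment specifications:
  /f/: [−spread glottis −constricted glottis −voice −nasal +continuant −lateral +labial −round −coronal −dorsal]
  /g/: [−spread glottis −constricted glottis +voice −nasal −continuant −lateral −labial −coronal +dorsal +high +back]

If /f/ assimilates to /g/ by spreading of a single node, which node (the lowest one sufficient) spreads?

/f/ and [k] differ in [continuant], [labial], [round], [dorsal], [high], [back]; every other specified feature is identical.
The smallest constituent containing every changed terminal is Supralaryngeal — each of its daughters lacks at least one of the affected features.
Delinking /f/'s Supralaryngeal and associating /g/'s Supralaryngeal gives precisely the feature bundle of [k].
Since [voice] is preserved even though /g/ disagrees there, no node above Supralaryngeal spread.

Supralaryngeal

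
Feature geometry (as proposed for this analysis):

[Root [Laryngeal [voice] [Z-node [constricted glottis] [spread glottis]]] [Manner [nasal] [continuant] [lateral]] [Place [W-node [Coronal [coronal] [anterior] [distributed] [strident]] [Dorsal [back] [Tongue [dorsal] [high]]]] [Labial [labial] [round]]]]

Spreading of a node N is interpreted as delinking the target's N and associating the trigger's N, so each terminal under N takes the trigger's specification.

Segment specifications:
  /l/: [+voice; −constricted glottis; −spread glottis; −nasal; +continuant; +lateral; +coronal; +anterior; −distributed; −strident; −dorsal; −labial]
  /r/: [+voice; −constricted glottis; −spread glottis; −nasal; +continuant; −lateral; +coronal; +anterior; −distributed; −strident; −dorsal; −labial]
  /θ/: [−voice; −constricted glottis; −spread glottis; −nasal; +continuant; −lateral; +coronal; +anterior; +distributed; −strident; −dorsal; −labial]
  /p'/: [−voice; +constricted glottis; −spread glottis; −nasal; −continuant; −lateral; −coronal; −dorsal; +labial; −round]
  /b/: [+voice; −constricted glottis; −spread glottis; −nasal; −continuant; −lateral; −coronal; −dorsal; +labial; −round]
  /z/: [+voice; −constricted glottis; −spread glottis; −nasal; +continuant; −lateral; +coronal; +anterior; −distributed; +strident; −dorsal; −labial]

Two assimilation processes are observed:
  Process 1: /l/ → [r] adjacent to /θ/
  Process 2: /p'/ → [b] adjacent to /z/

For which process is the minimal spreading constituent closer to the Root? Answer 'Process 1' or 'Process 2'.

Process 2

Process 1: the feature that changes is [lateral]; the minimal node is [lateral] (depth 2).
Process 2: the features that change are [voice], [constricted glottis]; the minimal node is Laryngeal (depth 1).
Laryngeal is closer to Root than [lateral], so Process 2 spreads the higher node.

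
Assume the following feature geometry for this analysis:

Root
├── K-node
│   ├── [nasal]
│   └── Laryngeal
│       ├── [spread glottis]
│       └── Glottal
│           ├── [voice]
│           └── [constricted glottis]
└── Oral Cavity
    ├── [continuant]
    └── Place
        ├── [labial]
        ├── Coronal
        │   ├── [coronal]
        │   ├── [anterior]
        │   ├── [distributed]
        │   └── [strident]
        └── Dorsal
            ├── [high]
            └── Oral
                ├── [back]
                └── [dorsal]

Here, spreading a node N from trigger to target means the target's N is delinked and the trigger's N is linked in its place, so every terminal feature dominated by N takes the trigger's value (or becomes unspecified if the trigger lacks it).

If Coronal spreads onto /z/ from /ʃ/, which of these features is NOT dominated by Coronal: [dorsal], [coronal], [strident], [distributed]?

Under this geometry, Coronal contains [coronal], [anterior], [distributed], [strident].
Spreading Coronal replaces [strident], [distributed], [coronal] with the trigger's values, since each sits inside the Coronal constituent.
But [dorsal] is a dependent of Oral, outside Coronal; it is therefore untouched by the spreading.

[dorsal]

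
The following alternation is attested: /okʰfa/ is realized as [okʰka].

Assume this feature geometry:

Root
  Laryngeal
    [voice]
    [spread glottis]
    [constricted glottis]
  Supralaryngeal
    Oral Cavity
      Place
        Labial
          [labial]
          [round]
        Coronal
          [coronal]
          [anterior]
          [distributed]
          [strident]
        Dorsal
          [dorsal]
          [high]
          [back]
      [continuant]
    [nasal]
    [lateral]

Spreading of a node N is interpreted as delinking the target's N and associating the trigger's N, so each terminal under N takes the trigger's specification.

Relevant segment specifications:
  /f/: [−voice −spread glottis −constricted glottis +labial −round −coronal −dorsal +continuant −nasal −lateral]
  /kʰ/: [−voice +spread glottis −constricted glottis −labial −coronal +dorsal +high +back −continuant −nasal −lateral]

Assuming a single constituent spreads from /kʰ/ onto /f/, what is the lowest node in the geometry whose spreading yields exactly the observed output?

Comparing /f/ with its surface form [k], the features that change are [continuant], [labial], [round], [dorsal], [high], [back].
The smallest constituent containing every changed terminal is Oral Cavity — each of its daughters lacks at least one of the affected features.
If Oral Cavity spreads, every terminal under it takes /kʰ/'s value, producing [k] as observed.
[spread glottis], a feature on which the two segments disagree outside Oral Cavity, is unchanged — nothing dominating it spread, and Oral Cavity is the minimal sufficient constituent.

Oral Cavity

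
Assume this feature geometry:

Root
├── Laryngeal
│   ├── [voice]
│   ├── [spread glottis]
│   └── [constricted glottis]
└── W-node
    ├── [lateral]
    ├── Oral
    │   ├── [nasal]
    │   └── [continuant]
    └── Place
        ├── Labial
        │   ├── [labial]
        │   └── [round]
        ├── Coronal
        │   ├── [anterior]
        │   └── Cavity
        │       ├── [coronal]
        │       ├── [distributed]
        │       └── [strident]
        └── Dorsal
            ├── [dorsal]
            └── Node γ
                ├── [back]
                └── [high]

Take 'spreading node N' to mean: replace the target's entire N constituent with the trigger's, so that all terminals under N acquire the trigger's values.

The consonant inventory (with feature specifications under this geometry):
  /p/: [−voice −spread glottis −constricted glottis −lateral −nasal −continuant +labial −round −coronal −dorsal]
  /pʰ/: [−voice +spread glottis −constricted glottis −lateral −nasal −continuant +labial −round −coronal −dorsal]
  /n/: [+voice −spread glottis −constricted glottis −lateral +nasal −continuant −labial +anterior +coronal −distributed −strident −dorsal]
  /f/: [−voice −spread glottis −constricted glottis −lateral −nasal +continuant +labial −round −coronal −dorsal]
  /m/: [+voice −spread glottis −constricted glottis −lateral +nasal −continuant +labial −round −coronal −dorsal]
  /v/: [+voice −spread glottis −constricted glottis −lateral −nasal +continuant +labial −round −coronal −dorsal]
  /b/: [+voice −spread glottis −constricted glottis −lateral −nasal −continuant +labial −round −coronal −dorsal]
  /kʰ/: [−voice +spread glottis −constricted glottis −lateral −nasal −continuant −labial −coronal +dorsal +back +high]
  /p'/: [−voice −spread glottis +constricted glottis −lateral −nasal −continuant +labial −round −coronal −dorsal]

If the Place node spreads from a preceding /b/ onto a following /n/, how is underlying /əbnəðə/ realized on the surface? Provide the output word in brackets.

[əbməðə]

Place immediately or transitively dominates [labial], [round], [anterior], [coronal], [distributed], [strident], [dorsal], [back], [high].
After delinking /n/'s Place and linking /b/'s, the affected terminals become [+labial], [−round], [−coronal], [−dorsal]; [voice], [spread glottis], [constricted glottis], … (outside Place) are retained from /n/.
This feature bundle is that of [m], so /əbnəðə/ surfaces as [əbməðə].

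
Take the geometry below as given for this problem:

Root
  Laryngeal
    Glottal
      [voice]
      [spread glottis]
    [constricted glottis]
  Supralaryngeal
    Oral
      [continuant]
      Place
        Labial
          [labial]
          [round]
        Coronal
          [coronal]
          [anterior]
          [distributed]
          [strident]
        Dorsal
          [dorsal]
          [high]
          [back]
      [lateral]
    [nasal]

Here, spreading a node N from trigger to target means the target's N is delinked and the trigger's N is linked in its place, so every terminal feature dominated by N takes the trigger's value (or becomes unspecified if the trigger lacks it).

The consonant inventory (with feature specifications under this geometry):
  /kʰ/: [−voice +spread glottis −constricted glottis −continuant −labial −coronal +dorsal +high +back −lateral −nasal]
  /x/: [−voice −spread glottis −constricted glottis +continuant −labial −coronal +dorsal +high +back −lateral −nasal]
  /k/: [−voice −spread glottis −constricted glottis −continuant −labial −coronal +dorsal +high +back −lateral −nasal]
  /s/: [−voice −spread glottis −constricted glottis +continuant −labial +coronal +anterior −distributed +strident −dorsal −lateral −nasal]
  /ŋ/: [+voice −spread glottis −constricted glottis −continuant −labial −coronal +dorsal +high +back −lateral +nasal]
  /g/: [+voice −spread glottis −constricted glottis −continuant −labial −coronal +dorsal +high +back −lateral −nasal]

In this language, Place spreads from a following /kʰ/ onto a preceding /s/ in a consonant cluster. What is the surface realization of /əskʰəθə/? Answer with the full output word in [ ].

Terminals under Place in this geometry: [labial], [round], [coronal], [anterior], [distributed], [strident], [dorsal], [high], [back].
The target acquires /kʰ/'s values for everything under Place — [−labial], [−coronal], [+dorsal], [+high], [+back] — while keeping its own [voice], [spread glottis], [constricted glottis], ….
This feature bundle is that of [x], so /əskʰəθə/ surfaces as [əxkʰəθə].

[əxkʰəθə]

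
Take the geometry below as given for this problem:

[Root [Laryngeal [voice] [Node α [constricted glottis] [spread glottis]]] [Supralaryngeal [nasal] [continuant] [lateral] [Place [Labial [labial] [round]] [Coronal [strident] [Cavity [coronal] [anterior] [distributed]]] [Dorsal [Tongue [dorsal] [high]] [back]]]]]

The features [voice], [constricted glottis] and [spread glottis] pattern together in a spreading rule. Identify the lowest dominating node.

Laryngeal

[voice] is immediately dominated by Laryngeal.
[constricted glottis] is immediately dominated by Node α.
[spread glottis] is immediately dominated by Node α.
The lowest node appearing on every path is Laryngeal; each proper daughter of Laryngeal fails to dominate at least one of the listed features.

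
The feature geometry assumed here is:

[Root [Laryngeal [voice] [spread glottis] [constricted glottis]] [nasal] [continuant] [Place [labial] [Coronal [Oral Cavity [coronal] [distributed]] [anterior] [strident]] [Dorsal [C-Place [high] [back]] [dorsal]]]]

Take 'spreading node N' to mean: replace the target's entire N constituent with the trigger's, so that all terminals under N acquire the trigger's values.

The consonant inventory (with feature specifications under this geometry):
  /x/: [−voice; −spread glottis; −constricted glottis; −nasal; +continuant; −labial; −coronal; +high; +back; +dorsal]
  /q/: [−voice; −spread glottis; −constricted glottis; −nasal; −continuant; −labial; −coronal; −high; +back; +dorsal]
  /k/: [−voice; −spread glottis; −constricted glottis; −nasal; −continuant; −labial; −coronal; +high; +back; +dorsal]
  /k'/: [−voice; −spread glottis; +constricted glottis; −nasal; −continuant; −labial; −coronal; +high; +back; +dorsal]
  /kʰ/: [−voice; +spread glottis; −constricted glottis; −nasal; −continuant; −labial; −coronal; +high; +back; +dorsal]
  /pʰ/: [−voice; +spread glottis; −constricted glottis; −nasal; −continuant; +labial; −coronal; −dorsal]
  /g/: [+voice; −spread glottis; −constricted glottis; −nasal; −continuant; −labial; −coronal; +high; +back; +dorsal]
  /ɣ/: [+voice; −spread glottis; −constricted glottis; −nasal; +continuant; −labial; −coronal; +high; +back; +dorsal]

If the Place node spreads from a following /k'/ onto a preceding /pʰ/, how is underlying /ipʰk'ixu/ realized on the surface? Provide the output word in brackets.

The Place node dominates the terminals [labial], [coronal], [distributed], [anterior], [strident], [high], [back], [dorsal].
The target acquires /k'/'s values for everything under Place — [−labial], [−coronal], [+high], [+back], [+dorsal] — while keeping its own [voice], [spread glottis], [constricted glottis], ….
The resulting bundle matches /kʰ/ in the inventory; substituting it for /pʰ/ gives [ikʰk'ixu].

[ikʰk'ixu]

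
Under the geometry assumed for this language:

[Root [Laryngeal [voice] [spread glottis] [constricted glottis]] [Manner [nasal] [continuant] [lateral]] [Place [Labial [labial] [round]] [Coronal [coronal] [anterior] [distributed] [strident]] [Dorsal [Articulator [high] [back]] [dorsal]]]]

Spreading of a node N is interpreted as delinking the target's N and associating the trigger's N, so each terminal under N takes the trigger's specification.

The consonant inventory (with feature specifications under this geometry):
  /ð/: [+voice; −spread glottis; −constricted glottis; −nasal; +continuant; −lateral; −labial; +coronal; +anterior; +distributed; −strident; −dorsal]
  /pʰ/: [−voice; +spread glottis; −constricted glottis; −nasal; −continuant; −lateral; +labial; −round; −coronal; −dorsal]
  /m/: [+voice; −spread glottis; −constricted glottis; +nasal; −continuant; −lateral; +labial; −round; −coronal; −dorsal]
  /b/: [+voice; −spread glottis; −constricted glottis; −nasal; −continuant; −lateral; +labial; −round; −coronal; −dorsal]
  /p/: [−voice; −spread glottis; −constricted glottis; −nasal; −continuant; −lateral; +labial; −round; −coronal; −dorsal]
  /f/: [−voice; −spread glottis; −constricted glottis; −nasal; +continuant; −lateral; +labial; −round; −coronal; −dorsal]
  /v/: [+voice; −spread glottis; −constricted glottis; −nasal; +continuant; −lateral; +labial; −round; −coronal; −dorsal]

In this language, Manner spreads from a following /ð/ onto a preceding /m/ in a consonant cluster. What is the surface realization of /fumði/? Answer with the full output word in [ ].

The Manner node dominates the terminals [nasal], [continuant], [lateral].
The target acquires /ð/'s values for everything under Manner — [−nasal], [+continuant], [−lateral] — while keeping its own [voice], [spread glottis], [constricted glottis], ….
Among the inventory, only /v/ has exactly this specification, giving the surface form [fuvði].

[fuvði]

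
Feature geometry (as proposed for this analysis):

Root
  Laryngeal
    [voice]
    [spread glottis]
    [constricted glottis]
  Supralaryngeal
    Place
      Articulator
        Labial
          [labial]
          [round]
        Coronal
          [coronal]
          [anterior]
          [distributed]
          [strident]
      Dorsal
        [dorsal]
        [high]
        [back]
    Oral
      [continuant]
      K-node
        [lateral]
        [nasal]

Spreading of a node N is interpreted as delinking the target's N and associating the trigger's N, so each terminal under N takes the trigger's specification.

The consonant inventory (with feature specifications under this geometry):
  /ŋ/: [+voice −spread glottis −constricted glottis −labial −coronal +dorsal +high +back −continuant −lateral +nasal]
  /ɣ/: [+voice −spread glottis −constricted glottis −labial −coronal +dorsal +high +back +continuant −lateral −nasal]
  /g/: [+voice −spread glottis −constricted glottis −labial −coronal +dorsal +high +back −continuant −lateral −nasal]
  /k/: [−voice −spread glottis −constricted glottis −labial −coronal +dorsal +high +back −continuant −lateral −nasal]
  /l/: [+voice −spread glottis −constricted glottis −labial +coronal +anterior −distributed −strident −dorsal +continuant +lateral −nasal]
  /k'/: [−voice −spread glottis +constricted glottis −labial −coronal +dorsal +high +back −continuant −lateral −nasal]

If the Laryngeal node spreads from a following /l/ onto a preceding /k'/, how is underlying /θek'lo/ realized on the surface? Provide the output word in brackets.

Laryngeal immediately or transitively dominates [voice], [spread glottis], [constricted glottis].
The target acquires /l/'s values for everything under Laryngeal — [+voice], [−spread glottis], [−constricted glottis] — while keeping its own [labial], [coronal], [dorsal], ….
This feature bundle is that of [g], so /θek'lo/ surfaces as [θeglo].

[θeglo]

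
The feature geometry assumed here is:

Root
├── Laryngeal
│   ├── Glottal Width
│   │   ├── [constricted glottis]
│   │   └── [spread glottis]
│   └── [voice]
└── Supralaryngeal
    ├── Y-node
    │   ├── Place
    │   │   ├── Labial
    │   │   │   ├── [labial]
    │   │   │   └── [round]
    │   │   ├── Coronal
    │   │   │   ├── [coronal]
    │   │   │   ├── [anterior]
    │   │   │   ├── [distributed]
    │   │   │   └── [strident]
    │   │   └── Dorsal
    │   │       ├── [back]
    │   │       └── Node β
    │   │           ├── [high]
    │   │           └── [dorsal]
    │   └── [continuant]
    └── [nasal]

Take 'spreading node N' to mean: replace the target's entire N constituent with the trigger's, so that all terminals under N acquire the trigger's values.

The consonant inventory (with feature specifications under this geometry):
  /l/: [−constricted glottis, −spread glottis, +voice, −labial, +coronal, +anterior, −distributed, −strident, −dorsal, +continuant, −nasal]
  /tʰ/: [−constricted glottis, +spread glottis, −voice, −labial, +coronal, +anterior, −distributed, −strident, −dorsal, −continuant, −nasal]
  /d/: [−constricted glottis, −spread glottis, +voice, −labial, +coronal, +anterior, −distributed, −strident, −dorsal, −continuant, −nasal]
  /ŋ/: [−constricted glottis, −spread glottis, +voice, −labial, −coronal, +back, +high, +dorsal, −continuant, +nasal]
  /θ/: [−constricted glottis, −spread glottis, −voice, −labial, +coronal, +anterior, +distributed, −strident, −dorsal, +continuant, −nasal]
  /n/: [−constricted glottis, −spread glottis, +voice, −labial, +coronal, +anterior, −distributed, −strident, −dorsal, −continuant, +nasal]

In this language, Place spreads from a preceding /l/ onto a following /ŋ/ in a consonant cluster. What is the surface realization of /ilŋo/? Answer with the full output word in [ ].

[ilno]

The Place node dominates the terminals [labial], [round], [coronal], [anterior], [distributed], [strident], [back], [high], [dorsal].
The target acquires /l/'s values for everything under Place — [−labial], [+coronal], [+anterior], [−distributed], [−strident], [−dorsal] — while keeping its own [constricted glottis], [spread glottis], [voice], ….
This feature bundle is that of [n], so /ilŋo/ surfaces as [ilno].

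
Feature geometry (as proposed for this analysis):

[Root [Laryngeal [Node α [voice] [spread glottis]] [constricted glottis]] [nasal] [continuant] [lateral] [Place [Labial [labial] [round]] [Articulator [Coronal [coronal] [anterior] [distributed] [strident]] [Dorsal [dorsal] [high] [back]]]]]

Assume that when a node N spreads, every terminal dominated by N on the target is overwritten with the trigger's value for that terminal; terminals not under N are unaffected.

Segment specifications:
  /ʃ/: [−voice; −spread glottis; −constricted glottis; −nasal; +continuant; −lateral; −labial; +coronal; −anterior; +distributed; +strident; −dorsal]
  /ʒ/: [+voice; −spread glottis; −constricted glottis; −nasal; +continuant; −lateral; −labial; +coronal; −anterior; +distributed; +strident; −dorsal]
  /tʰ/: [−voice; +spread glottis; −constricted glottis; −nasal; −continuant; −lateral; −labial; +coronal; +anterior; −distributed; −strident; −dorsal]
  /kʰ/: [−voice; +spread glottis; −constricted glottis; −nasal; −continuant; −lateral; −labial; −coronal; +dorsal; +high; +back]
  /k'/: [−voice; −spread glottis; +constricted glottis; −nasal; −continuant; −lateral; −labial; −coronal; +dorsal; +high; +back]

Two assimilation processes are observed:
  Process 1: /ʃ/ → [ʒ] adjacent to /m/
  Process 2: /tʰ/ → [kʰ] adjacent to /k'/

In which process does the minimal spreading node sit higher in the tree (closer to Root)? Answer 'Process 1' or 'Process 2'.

Process 2

Process 1: the feature that changes is [voice]; the minimal node is [voice] (depth 3).
Process 2 alters [coronal], [anterior], [distributed], [strident], [dorsal], [high], [back]; the lowest common ancestor is Articulator (depth 2 from Root).
Articulator (depth 2) sits above [voice] (depth 3), making Process 2 the one with the higher spreading node.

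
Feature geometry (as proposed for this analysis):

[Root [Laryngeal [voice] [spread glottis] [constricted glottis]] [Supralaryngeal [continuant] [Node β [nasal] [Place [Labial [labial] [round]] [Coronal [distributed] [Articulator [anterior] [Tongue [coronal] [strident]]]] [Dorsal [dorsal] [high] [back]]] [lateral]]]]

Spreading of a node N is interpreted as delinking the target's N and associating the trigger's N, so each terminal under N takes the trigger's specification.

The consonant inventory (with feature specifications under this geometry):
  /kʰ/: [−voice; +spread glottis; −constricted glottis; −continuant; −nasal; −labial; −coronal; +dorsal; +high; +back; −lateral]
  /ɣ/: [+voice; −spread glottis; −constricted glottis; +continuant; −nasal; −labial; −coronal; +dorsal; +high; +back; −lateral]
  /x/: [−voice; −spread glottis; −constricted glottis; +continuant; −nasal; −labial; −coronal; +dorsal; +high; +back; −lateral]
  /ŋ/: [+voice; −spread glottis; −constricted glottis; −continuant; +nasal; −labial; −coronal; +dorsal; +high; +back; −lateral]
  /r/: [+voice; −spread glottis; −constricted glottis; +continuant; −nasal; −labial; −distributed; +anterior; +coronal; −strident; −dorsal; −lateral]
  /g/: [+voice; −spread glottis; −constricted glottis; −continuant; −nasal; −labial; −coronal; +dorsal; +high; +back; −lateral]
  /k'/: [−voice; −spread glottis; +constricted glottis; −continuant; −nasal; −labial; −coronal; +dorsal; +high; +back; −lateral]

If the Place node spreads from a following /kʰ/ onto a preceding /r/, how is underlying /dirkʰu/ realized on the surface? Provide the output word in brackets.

[diɣkʰu]

Terminals under Place in this geometry: [labial], [round], [distributed], [anterior], [coronal], [strident], [dorsal], [high], [back].
The target acquires /kʰ/'s values for everything under Place — [−labial], [−coronal], [+dorsal], [+high], [+back] — while keeping its own [voice], [spread glottis], [constricted glottis], ….
The resulting bundle matches /ɣ/ in the inventory; substituting it for /r/ gives [diɣkʰu].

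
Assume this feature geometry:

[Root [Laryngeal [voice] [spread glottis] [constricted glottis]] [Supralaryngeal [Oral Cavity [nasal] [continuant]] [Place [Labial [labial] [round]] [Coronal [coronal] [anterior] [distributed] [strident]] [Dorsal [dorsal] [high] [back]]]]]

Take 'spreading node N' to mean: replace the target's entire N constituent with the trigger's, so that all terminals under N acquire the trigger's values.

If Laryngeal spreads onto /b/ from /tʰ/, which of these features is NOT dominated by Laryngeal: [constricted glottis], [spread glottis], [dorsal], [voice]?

Laryngeal dominates exactly [voice], [spread glottis], [constricted glottis].
Of the listed options, [voice], [constricted glottis], [spread glottis] are among these and would be overwritten by spreading Laryngeal.
[dorsal] is not within the Laryngeal subtree (it hangs from Dorsal), so /b/'s [dorsal] value survives.

[dorsal]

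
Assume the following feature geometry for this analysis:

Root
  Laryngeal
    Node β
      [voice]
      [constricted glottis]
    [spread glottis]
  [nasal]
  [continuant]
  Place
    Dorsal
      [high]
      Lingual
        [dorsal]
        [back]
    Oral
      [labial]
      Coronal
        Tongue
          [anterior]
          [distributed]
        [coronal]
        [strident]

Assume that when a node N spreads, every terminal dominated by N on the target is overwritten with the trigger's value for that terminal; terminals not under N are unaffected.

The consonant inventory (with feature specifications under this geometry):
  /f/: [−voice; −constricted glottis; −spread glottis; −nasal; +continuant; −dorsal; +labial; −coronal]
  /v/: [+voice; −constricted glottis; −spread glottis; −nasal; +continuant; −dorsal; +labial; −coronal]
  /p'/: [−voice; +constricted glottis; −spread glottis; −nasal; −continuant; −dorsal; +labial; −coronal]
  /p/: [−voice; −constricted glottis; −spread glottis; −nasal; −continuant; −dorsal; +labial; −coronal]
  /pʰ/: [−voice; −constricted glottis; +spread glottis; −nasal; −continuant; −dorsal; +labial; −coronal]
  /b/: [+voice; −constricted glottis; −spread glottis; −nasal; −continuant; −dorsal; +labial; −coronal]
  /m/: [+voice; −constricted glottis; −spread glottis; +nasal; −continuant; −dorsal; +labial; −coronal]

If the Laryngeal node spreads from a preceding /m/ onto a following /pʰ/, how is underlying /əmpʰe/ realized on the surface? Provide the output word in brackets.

Laryngeal immediately or transitively dominates [voice], [constricted glottis], [spread glottis].
Spreading Laryngeal from /m/ onto /pʰ/ replaces those values with /m/'s: [+voice], [−constricted glottis], [−spread glottis]. Features outside Laryngeal ([nasal], [continuant], [dorsal], …) stay as in /pʰ/.
The resulting bundle matches /b/ in the inventory; substituting it for /pʰ/ gives [əmbe].

[əmbe]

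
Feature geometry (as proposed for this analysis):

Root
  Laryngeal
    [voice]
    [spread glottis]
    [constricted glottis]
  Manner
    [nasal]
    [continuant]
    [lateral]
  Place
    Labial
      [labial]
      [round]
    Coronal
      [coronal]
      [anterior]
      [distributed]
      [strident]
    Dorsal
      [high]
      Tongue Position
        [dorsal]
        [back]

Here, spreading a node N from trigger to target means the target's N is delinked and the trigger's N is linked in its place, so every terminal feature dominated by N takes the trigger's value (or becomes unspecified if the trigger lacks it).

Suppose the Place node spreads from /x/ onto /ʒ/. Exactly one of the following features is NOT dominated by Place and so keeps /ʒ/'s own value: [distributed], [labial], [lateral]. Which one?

The terminals dominated by Place are [labial], [round], [coronal], [anterior], [distributed], [strident], [high], [dorsal], [back].
Spreading Place replaces [labial], [distributed] with the trigger's values, since each sits inside the Place constituent.
[lateral] attaches under Manner, not under Place, so /ʒ/ retains its own value for [lateral].

[lateral]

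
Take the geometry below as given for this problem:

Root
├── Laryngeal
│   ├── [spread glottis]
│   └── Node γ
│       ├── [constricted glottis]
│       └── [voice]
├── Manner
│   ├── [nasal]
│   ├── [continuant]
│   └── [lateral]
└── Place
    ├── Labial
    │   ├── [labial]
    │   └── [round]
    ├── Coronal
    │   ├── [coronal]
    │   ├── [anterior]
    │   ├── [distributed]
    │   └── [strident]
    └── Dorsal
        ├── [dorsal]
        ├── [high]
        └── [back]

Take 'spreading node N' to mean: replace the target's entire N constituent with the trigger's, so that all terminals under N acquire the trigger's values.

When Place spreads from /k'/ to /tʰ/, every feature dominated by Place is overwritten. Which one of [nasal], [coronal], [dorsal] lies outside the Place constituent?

[nasal]

Place dominates exactly [labial], [round], [coronal], [anterior], [distributed], [strident], [dorsal], [high], [back].
Spreading Place replaces [coronal], [dorsal] with the trigger's values, since each sits inside the Place constituent.
[nasal] is not within the Place subtree (it hangs from Manner), so /tʰ/'s [nasal] value survives.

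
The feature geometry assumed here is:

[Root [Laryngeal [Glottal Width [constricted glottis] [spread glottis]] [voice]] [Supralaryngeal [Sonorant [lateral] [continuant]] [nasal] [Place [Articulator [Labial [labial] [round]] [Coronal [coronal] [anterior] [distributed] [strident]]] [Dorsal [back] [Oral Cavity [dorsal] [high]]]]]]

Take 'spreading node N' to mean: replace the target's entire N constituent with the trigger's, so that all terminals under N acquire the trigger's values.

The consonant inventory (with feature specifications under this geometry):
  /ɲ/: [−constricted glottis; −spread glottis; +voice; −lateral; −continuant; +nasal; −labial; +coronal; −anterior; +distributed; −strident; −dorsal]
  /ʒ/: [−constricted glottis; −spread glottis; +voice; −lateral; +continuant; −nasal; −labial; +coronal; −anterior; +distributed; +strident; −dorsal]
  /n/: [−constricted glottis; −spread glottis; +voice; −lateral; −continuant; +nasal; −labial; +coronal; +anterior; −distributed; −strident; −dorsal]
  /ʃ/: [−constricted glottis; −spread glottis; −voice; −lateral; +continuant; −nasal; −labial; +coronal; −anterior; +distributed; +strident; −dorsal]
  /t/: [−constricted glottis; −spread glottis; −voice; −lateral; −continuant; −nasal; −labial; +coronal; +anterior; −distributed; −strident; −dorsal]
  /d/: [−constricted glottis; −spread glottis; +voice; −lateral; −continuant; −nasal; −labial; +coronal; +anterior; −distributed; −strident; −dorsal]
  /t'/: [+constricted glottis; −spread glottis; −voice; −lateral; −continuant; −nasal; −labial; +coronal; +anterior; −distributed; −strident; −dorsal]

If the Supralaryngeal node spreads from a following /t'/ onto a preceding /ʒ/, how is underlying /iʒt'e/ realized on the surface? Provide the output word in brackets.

[idt'e]

Terminals under Supralaryngeal in this geometry: [lateral], [continuant], [nasal], [labial], [round], [coronal], [anterior], [distributed], [strident], [back], [dorsal], [high].
Spreading Supralaryngeal from /t'/ onto /ʒ/ replaces those values with /t'/'s: [−lateral], [−continuant], [−nasal], [−labial], [+coronal], [+anterior], [−distributed], [−strident], [−dorsal]. Features outside Supralaryngeal ([constricted glottis], [spread glottis], [voice]) stay as in /ʒ/.
Among the inventory, only /d/ has exactly this specification, giving the surface form [idt'e].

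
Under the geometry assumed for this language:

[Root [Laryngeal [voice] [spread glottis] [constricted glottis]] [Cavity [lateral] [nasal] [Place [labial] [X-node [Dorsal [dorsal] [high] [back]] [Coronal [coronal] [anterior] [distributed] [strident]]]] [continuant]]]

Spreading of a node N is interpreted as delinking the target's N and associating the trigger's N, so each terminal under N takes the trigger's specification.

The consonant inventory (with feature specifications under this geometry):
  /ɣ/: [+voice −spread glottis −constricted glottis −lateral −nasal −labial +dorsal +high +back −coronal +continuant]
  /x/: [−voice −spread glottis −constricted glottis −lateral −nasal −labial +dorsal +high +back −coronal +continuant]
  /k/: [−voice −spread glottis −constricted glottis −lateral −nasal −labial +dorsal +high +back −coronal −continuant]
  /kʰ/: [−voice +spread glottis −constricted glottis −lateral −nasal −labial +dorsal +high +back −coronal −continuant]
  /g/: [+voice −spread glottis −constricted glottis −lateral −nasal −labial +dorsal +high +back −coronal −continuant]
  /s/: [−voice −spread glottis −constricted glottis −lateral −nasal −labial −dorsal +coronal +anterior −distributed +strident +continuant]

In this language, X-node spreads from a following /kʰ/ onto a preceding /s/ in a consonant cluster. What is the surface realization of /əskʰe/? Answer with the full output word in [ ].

X-node immediately or transitively dominates [dorsal], [high], [back], [coronal], [anterior], [distributed], [strident].
Spreading X-node from /kʰ/ onto /s/ replaces those values with /kʰ/'s: [+dorsal], [+high], [+back], [−coronal]. Features outside X-node ([voice], [spread glottis], [constricted glottis], …) stay as in /s/.
Among the inventory, only /x/ has exactly this specification, giving the surface form [əxkʰe].

[əxkʰe]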